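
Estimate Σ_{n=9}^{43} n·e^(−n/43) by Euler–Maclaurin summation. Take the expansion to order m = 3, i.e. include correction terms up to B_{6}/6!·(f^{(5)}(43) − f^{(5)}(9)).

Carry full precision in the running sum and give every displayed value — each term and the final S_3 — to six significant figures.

Integral: ∫_9^43 x·e^(−x/43) dx = 453.313.
Endpoint term: (f(9) + f(43))/2 = (7.30035 + 15.8188)/2 = 11.5596.
Running total after boundary: 464.873.
Order-1 term: 1/12 · (0.00000 − 0.641374) = -0.0534479.
Partial sum through k=1: 464.819.
Order-2 term: −1/720 · (0.000397923 − 0.00122427) = 1.14770e-06.
Partial sum through k=2: 464.819.
Order-3 term: 1/30240 · (4.30419e-07 − 1.13665e-06) = -2.33541e-11.

S_3 ≈ 464.819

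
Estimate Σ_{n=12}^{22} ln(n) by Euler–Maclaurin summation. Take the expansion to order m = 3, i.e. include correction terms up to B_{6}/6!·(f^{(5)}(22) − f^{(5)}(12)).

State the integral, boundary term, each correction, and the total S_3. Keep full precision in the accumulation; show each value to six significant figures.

The integral term ∫_12^22 ln(x) dx = 28.1841.
Boundary: ½(f(12) + f(22)) = ½(2.48491 + 3.09104) = 2.78797.
So far: 30.9720.
k=1: B_{2}/(2)! × [f^{(1)}(22) − f^{(1)}(12)] = 1/12 × (0.0454545 − 0.0833333) = -0.00315657.
After k=1: 30.9689.
k=2: B_{4}/(4)! × [f^{(3)}(22) − f^{(3)}(12)] = −1/720 × (0.000187829 − 0.00115741) = 1.34664e-06.
After k=2: 30.9689.
k=3: B_{6}/(6)! × [f^{(5)}(22) − f^{(5)}(12)] = 1/30240 × (4.65691e-06 − 9.64506e-05) = -3.03551e-09.

S_3 ≈ 30.9689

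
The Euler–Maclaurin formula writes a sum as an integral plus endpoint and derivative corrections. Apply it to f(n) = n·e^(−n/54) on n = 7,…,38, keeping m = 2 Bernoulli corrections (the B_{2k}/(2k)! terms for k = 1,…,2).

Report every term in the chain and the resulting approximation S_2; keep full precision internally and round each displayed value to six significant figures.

∫_7^38 x·e^(−x/54) dx evaluates to 435.602.
Boundary: ½(f(7) + f(38)) = ½(6.14894 + 18.8005) = 12.4747.
Running total after boundary: 448.077.
k=1: B_{2}/(2)! × [f^{(1)}(38) − f^{(1)}(7)] = 1/12 × (0.146592 − 0.764551) = -0.0514966.
Partial sum through k=1: 448.026.
k=2: B_{4}/(4)! × [f^{(3)}(38) − f^{(3)}(7)] = −1/720 × (0.000389606 − 0.000864675) = 6.59818e-07.

S_2 ≈ 448.026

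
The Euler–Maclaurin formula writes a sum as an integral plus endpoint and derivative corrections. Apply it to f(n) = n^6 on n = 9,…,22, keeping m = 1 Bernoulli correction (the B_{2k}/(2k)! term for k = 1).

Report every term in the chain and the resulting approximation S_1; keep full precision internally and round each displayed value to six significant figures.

Integral: ∫_9^22 x^6 dx = 3.55654e+08.
Boundary: ½(f(9) + f(22)) = ½(531441 + 1.13380e+08) = 5.69557e+07.
Running total after boundary: 4.12609e+08.
k=1: B_{2}/(2)! × [f^{(1)}(22) − f^{(1)}(9)] = 1/12 × (3.09218e+07 − 354294) = 2.54729e+06.

S_1 ≈ 4.15157e+08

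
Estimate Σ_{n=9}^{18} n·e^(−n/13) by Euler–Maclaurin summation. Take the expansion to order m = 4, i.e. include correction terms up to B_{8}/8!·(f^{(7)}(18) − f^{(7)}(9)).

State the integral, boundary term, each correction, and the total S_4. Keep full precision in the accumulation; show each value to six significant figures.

S_4 ≈ 46.6856

∫_9^18 x·e^(−x/13) dx evaluates to 42.2008.
½[f(9) + f(18)] = ½[4.50378 + 4.50756] = 4.50567.
Integral + boundary = 46.7065.
k=1: B_{2}/(2)! × [f^{(1)}(18) − f^{(1)}(9)] = 1/12 × (-0.0963154 − 0.153975) = -0.0208576.
Running total after k=1: 46.6856.
k=2: B_{4}/(4)! × [f^{(3)}(18) − f^{(3)}(9)] = −1/720 × (0.00239364 − 0.00683323) = 6.16609e-06.
Running total after k=2: 46.6856.
k=3: B_{6}/(6)! × [f^{(5)}(18) − f^{(5)}(9)] = 1/30240 × (3.16993e-05 − 7.54755e-05) = -1.44762e-09.
Running total after k=3: 46.6856.
k=4: B_{8}/(8)! × [f^{(7)}(18) − f^{(7)}(9)] = −1/1209600 × (2.91332e-07 − 6.53951e-07) = 2.99784e-13.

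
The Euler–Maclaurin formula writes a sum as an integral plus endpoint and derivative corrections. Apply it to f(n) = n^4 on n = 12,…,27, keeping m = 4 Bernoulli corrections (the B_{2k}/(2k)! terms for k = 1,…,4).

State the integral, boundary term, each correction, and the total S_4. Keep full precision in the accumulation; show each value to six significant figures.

S_4 ≈ 3.10209e+06

∫_12^27 x^4 dx evaluates to 2.82002e+06.
½[f(12) + f(27)] = ½[20736.0 + 531441] = 276088.
Integral + boundary = 3.09610e+06.
Correction k=1: B_{2}/2! · (f^{(1)}(27) − f^{(1)}(12)) = 1/12 · (78732.0 − 6912.00) = 5985.00.
Running total after k=1: 3.10209e+06.
Correction k=2: B_{4}/4! · (f^{(3)}(27) − f^{(3)}(12)) = −1/720 · (648.000 − 288.000) = -0.500000.
Running total after k=2: 3.10209e+06.
Correction k=3: B_{6}/6! · (f^{(5)}(27) − f^{(5)}(12)) = 1/30240 · (0.00000 − 0.00000) = 0.00000.
Running total after k=3: 3.10209e+06.
Correction k=4: B_{8}/8! · (f^{(7)}(27) − f^{(7)}(12)) = −1/1209600 · (0.00000 − 0.00000) = 0.00000.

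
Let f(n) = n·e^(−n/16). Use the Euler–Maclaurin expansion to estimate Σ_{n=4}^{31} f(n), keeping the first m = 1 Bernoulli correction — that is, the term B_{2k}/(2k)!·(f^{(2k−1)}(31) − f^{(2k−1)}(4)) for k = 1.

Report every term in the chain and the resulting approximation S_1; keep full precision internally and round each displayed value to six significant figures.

Integral: ∫_4^31 x·e^(−x/16) dx = 140.880.
Endpoint term: (f(4) + f(31))/2 = (3.11520 + 4.46597)/2 = 3.79059.
Integral + boundary = 144.671.
Order-1 term: 1/12 · (-0.135060 − 0.584101) = -0.0599300.

S_1 ≈ 144.611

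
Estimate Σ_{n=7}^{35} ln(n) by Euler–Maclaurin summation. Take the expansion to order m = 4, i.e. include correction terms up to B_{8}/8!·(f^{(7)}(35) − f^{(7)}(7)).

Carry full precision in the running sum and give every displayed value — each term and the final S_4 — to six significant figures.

The integral term ∫_7^35 ln(x) dx = 82.8158.
Boundary: ½(f(7) + f(35)) = ½(1.94591 + 3.55535) = 2.75063.
Running total after boundary: 85.5664.
Order-1 term: 1/12 · (0.0285714 − 0.142857) = -0.00952381.
Running total after k=1: 85.5569.
Order-2 term: −1/720 · (4.66472e-05 − 0.00583090) = 8.03369e-06.
Running total after k=2: 85.5569.
Order-3 term: 1/30240 · (4.56952e-07 − 0.00142798) = -4.72063e-08.
Running total after k=3: 85.5569.
Order-4 term: −1/1209600 · (1.11907e-08 − 0.000874271) = 7.22768e-10.

S_4 ≈ 85.5569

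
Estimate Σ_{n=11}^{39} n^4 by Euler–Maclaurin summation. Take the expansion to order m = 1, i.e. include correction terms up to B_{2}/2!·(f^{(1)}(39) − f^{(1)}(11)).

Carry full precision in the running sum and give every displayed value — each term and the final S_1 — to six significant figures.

S_1 ≈ 1.91960e+07

Integral: ∫_11^39 x^4 dx = 1.80126e+07.
Boundary: ½(f(11) + f(39)) = ½(14641.0 + 2.31344e+06) = 1.16404e+06.
Integral + boundary = 1.91767e+07.
Order-1 term: 1/12 · (237276 − 5324.00) = 19329.3.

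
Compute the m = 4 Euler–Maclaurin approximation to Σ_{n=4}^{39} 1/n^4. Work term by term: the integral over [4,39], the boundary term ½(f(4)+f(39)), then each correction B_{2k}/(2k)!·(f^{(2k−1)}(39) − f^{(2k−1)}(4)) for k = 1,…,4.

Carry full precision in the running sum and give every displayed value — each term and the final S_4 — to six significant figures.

Integral: ∫_4^39 1/x^4 dx = 0.00520271.
Boundary: ½(f(4) + f(39)) = ½(0.00390625 + 4.32257e-07) = 0.00195334.
Integral + boundary = 0.00715606.
Correction k=1: B_{2}/2! · (f^{(1)}(39) − f^{(1)}(4)) = 1/12 · (-4.43340e-08 − (-0.00390625)) = 0.000325517.
After k=1: 0.00748157.
Correction k=2: B_{4}/4! · (f^{(3)}(39) − f^{(3)}(4)) = −1/720 · (-8.74438e-10 − (-0.00732422)) = -1.01725e-05.
After k=2: 0.00747140.
Correction k=3: B_{6}/6! · (f^{(5)}(39) − f^{(5)}(4)) = 1/30240 · (-3.21950e-11 − (-0.0256348)) = 8.47711e-07.
After k=3: 0.00747225.
Correction k=4: B_{8}/8! · (f^{(7)}(39) − f^{(7)}(4)) = −1/1209600 · (-1.90503e-12 − (-0.144196)) = -1.19209e-07.

S_4 ≈ 0.00747213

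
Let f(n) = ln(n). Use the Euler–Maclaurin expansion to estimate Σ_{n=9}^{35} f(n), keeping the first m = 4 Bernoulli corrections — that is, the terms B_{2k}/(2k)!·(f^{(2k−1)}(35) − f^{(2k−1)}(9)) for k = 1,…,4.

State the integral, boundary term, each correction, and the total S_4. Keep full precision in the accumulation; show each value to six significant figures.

S_4 ≈ 81.5316

The integral term ∫_9^35 ln(x) dx = 78.6622.
½[f(9) + f(35)] = ½[2.19722 + 3.55535] = 2.87629.
So far: 81.5384.
Correction k=1: B_{2}/2! · (f^{(1)}(35) − f^{(1)}(9)) = 1/12 · (0.0285714 − 0.111111) = -0.00687831.
Running total after k=1: 81.5316.
Correction k=2: B_{4}/4! · (f^{(3)}(35) − f^{(3)}(9)) = −1/720 · (4.66472e-05 − 0.00274348) = 3.74561e-06.
Running total after k=2: 81.5316.
Correction k=3: B_{6}/6! · (f^{(5)}(35) − f^{(5)}(9)) = 1/30240 · (4.56952e-07 − 0.000406442) = -1.34254e-08.
Running total after k=3: 81.5316.
Correction k=4: B_{8}/8! · (f^{(7)}(35) − f^{(7)}(9)) = −1/1209600 · (1.11907e-08 − 0.000150534) = 1.24440e-10.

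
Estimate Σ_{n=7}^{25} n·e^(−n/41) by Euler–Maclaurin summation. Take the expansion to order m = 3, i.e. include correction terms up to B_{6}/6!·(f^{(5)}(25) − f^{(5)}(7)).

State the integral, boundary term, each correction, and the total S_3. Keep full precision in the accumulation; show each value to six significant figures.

S_3 ≈ 198.155

∫_7^25 x·e^(−x/41) dx evaluates to 188.452.
Endpoint term: (f(7) + f(25))/2 = (5.90133 + 13.5871)/2 = 9.74421.
Running total after boundary: 198.196.
Order-1 term: 1/12 · (0.212091 − 0.699113) = -0.0405851.
Partial sum through k=1: 198.155.
Order-2 term: −1/720 · (0.000772789 − 0.00141892) = 8.97408e-07.
Partial sum through k=2: 198.155.
Order-3 term: 1/30240 · (8.44383e-07 − 1.44078e-06) = -1.97222e-11.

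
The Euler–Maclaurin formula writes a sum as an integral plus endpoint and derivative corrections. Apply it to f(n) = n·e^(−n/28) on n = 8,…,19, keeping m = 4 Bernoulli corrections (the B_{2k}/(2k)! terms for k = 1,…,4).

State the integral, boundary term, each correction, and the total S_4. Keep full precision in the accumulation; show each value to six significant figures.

Integral: ∫_8^19 x·e^(−x/28) dx = 89.8280.
Endpoint term: (f(8) + f(19))/2 = (6.01182 + 9.63948)/2 = 7.82565.
Running total after boundary: 97.6537.
Correction k=1: B_{2}/2! · (f^{(1)}(19) − f^{(1)}(8)) = 1/12 · (0.163074 − 0.536769) = -0.0311413.
Running total after k=1: 97.6225.
Correction k=2: B_{4}/4! · (f^{(3)}(19) − f^{(3)}(8)) = −1/720 · (0.00150224 − 0.00260169) = 1.52701e-06.
Running total after k=2: 97.6225.
Correction k=3: B_{6}/6! · (f^{(5)}(19) − f^{(5)}(8)) = 1/30240 · (3.56694e-06 − 5.76368e-06) = -7.26435e-11.
Running total after k=3: 97.6225.
Correction k=4: B_{8}/8! · (f^{(7)}(19) − f^{(7)}(8)) = −1/1209600 · (6.65529e-09 − 1.04705e-08) = 3.15411e-15.

S_4 ≈ 97.6225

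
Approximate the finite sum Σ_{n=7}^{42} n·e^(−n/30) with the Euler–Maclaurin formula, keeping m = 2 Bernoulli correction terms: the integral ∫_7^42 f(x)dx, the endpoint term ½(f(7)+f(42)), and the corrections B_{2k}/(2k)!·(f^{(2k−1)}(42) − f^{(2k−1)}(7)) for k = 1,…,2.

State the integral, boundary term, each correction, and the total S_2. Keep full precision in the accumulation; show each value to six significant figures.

S_2 ≈ 354.239

Integral: ∫_7^42 x·e^(−x/30) dx = 346.348.
½[f(7) + f(42)] = ½[5.54323 + 10.3571] = 7.95015.
Integral + boundary = 354.298.
Correction k=1: B_{2}/2! · (f^{(1)}(42) − f^{(1)}(7)) = 1/12 · (-0.0986388 − 0.607115) = -0.0588128.
After k=1: 354.239.
Correction k=2: B_{4}/4! · (f^{(3)}(42) − f^{(3)}(7)) = −1/720 · (0.000438395 − 0.00243433) = 2.77213e-06.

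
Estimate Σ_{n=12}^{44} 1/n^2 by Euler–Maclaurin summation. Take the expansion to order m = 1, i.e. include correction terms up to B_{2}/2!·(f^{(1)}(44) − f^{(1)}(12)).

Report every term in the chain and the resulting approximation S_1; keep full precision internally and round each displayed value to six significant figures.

S_1 ≈ 0.0644310

Integral: ∫_12^44 1/x^2 dx = 0.0606061.
Endpoint term: (f(12) + f(44))/2 = (0.00694444 + 0.000516529)/2 = 0.00373049.
Integral + boundary = 0.0643365.
k=1: B_{2}/(2)! × [f^{(1)}(44) − f^{(1)}(12)] = 1/12 × (-2.34786e-05 − (-0.00115741)) = 9.44941e-05.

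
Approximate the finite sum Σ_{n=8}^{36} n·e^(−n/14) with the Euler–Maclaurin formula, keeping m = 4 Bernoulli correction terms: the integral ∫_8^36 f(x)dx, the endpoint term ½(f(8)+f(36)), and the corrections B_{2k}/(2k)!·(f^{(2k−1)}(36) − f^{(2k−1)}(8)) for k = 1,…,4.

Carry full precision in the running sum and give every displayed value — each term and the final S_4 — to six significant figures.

S_4 ≈ 124.039

∫_8^36 x·e^(−x/14) dx evaluates to 120.435.
Endpoint term: (f(8) + f(36))/2 = (4.51774 + 2.75135)/2 = 3.63455.
Integral + boundary = 124.069.
Correction k=1: B_{2}/2! · (f^{(1)}(36) − f^{(1)}(8)) = 1/12 · (-0.120098 − 0.242022) = -0.0301767.
Running total after k=1: 124.039.
Correction k=2: B_{4}/4! · (f^{(3)}(36) − f^{(3)}(8)) = −1/720 · (0.000167113 − 0.00699724) = 9.48628e-06.
Running total after k=2: 124.039.
Correction k=3: B_{6}/6! · (f^{(5)}(36) − f^{(5)}(8)) = 1/30240 · (4.83149e-06 − 6.51003e-05) = -1.99302e-09.
Running total after k=3: 124.039.
Correction k=4: B_{8}/8! · (f^{(7)}(36) − f^{(7)}(8)) = −1/1209600 · (4.49509e-08 − 4.82145e-07) = 3.61437e-13.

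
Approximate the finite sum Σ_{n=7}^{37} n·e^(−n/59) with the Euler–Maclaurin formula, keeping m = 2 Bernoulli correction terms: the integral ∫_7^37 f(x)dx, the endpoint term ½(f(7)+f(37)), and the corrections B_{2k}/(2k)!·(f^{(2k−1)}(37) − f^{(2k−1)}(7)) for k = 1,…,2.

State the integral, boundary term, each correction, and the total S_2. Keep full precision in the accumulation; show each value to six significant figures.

The integral term ∫_7^37 x·e^(−x/59) dx = 433.050.
½[f(7) + f(37)] = ½[6.21687 + 19.7628] = 12.9898.
Running total after boundary: 446.040.
Correction k=1: B_{2}/2! · (f^{(1)}(37) − f^{(1)}(7)) = 1/12 · (0.199167 − 0.782753) = -0.0486322.
Running total after k=1: 445.991.
Correction k=2: B_{4}/4! · (f^{(3)}(37) − f^{(3)}(7)) = −1/720 · (0.000364098 − 0.000735134) = 5.15328e-07.

S_2 ≈ 445.991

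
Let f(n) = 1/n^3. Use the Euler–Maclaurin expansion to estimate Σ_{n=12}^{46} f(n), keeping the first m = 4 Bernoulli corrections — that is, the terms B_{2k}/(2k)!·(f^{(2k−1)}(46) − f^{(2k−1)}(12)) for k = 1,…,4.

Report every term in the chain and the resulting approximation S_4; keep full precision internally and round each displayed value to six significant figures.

S_4 ≈ 0.00354239

The integral term ∫_12^46 1/x^3 dx = 0.00323593.
Boundary: ½(f(12) + f(46)) = ½(0.000578704 + 1.02737e-05) = 0.000294489.
Running total after boundary: 0.00353042.
k=1: B_{2}/(2)! × [f^{(1)}(46) − f^{(1)}(12)] = 1/12 × (-6.70023e-07 − (-0.000144676)) = 1.20005e-05.
After k=1: 0.00354242.
k=2: B_{4}/(4)! × [f^{(3)}(46) − f^{(3)}(12)] = −1/720 × (-6.33292e-09 − (-2.00939e-05)) = -2.78994e-08.
After k=2: 0.00354239.
k=3: B_{6}/(6)! × [f^{(5)}(46) − f^{(5)}(12)] = 1/30240 × (-1.25701e-10 − (-5.86071e-06)) = 1.93803e-10.
After k=3: 0.00354239.
k=4: B_{8}/(8)! × [f^{(7)}(46) − f^{(7)}(12)] = −1/1209600 × (-4.27715e-12 − (-2.93036e-06)) = -2.42258e-12.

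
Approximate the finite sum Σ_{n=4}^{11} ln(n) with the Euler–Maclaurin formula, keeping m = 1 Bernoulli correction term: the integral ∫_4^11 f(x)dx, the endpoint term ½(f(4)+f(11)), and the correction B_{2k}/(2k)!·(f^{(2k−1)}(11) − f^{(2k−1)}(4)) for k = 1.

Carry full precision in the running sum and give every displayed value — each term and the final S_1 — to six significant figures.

∫_4^11 ln(x) dx evaluates to 13.8317.
Boundary: ½(f(4) + f(11)) = ½(1.38629 + 2.39790) = 1.89209.
Integral + boundary = 15.7238.
k=1: B_{2}/(2)! × [f^{(1)}(11) − f^{(1)}(4)] = 1/12 × (0.0909091 − 0.250000) = -0.0132576.

S_1 ≈ 15.7105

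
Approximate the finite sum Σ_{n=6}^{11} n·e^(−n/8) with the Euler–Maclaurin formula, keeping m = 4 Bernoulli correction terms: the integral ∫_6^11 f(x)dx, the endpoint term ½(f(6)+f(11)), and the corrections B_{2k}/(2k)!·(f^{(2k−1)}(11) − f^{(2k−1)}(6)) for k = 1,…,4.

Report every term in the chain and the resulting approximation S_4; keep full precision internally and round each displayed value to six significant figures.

S_4 ≈ 17.2634

The integral term ∫_6^11 x·e^(−x/8) dx = 14.4734.
Boundary: ½(f(6) + f(11)) = ½(2.83420 + 2.78124) = 2.80772.
Integral + boundary = 17.2812.
k=1: B_{2}/(2)! × [f^{(1)}(11) − f^{(1)}(6)] = 1/12 × (-0.0948148 − 0.118092) = -0.0177422.
Running total after k=1: 17.2634.
k=2: B_{4}/(4)! × [f^{(3)}(11) − f^{(3)}(6)] = −1/720 × (0.00641976 − 0.0166066) = 1.41484e-05.
Running total after k=2: 17.2634.
k=3: B_{6}/(6)! × [f^{(5)}(11) − f^{(5)}(6)] = 1/30240 × (0.000223766 − 0.000490126) = -8.80823e-09.
Running total after k=3: 17.2634.
k=4: B_{8}/(8)! × [f^{(7)}(11) − f^{(7)}(6)] = −1/1209600 × (5.42535e-06 − 1.12621e-05) = 4.82535e-12.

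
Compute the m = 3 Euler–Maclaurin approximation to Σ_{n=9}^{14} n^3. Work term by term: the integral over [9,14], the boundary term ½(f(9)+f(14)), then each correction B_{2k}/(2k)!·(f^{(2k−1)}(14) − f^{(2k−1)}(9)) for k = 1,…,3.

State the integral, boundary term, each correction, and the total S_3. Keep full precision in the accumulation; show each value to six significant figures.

The integral term ∫_9^14 x^3 dx = 7963.75.
Endpoint term: (f(9) + f(14))/2 = (729.000 + 2744.00)/2 = 1736.50.
So far: 9700.25.
Correction k=1: B_{2}/2! · (f^{(1)}(14) − f^{(1)}(9)) = 1/12 · (588.000 − 243.000) = 28.7500.
After k=1: 9729.00.
Correction k=2: B_{4}/4! · (f^{(3)}(14) − f^{(3)}(9)) = −1/720 · (6.00000 − 6.00000) = 0.00000.
After k=2: 9729.00.
Correction k=3: B_{6}/6! · (f^{(5)}(14) − f^{(5)}(9)) = 1/30240 · (0.00000 − 0.00000) = 0.00000.

S_3 ≈ 9729.00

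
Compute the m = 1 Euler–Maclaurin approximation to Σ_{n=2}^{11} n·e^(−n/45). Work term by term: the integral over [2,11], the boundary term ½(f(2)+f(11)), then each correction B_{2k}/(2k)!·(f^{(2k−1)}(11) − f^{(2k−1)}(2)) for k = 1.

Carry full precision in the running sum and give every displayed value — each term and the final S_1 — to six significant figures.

S_1 ≈ 54.7837

The integral term ∫_2^11 x·e^(−x/45) dx = 49.5468.
½[f(2) + f(11)] = ½[1.91306 + 8.61453] = 5.26380.
Running total after boundary: 54.8106.
k=1: B_{2}/(2)! × [f^{(1)}(11) − f^{(1)}(2)] = 1/12 × (0.591705 − 0.914016) = -0.0268592.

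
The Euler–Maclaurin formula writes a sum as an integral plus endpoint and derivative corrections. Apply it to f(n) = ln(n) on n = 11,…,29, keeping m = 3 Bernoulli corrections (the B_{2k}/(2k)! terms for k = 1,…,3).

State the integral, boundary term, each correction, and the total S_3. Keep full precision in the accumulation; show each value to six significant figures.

∫_11^29 ln(x) dx evaluates to 53.2747.
½[f(11) + f(29)] = ½[2.39790 + 3.36730] = 2.88260.
Integral + boundary = 56.1573.
Order-1 term: 1/12 · (0.0344828 − 0.0909091) = -0.00470219.
After k=1: 56.1526.
Order-2 term: −1/720 · (8.20042e-05 − 0.00150263) = 1.97309e-06.
After k=2: 56.1526.
Order-3 term: 1/30240 · (1.17010e-06 − 0.000149021) = -4.88925e-09.

S_3 ≈ 56.1526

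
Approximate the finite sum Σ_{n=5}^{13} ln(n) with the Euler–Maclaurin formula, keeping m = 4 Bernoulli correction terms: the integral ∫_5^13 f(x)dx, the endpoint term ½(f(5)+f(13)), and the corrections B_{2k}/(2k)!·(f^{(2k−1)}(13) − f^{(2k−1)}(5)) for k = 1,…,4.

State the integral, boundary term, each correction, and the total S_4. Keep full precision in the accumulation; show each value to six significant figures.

S_4 ≈ 19.3741

Integral: ∫_5^13 ln(x) dx = 17.2972.
Endpoint term: (f(5) + f(13))/2 = (1.60944 + 2.56495)/2 = 2.08719.
So far: 19.3843.
k=1: B_{2}/(2)! × [f^{(1)}(13) − f^{(1)}(5)] = 1/12 × (0.0769231 − 0.200000) = -0.0102564.
After k=1: 19.3741.
k=2: B_{4}/(4)! × [f^{(3)}(13) − f^{(3)}(5)] = −1/720 × (0.000910332 − 0.0160000) = 2.09579e-05.
After k=2: 19.3741.
k=3: B_{6}/(6)! × [f^{(5)}(13) − f^{(5)}(5)] = 1/30240 × (6.46390e-05 − 0.00768000) = -2.51831e-07.
After k=3: 19.3741.
k=4: B_{8}/(8)! × [f^{(7)}(13) − f^{(7)}(5)] = −1/1209600 × (1.14744e-05 − 0.00921600) = 7.60956e-09.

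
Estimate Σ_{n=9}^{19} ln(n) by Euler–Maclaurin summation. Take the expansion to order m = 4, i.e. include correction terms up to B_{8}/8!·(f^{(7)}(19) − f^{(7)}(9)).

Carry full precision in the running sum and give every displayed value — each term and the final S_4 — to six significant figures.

S_4 ≈ 28.7353

Integral: ∫_9^19 ln(x) dx = 26.1693.
½[f(9) + f(19)] = ½[2.19722 + 2.94444] = 2.57083.
Running total after boundary: 28.7402.
Correction k=1: B_{2}/2! · (f^{(1)}(19) − f^{(1)}(9)) = 1/12 · (0.0526316 − 0.111111) = -0.00487329.
After k=1: 28.7353.
Correction k=2: B_{4}/4! · (f^{(3)}(19) − f^{(3)}(9)) = −1/720 · (0.000291588 − 0.00274348) = 3.40541e-06.
After k=2: 28.7353.
Correction k=3: B_{6}/6! · (f^{(5)}(19) − f^{(5)}(9)) = 1/30240 · (9.69267e-06 − 0.000406442) = -1.31200e-08.
After k=3: 28.7353.
Correction k=4: B_{8}/8! · (f^{(7)}(19) − f^{(7)}(9)) = −1/1209600 · (8.05485e-07 − 0.000150534) = 1.23784e-10.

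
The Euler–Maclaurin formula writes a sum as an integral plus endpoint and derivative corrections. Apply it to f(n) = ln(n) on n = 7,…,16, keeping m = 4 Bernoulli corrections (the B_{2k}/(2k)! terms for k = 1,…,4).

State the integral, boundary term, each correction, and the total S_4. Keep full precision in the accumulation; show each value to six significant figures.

S_4 ≈ 24.0926

The integral term ∫_7^16 ln(x) dx = 21.7400.
½[f(7) + f(16)] = ½[1.94591 + 2.77259] = 2.35925.
Running total after boundary: 24.0993.
Correction k=1: B_{2}/2! · (f^{(1)}(16) − f^{(1)}(7)) = 1/12 · (0.0625000 − 0.142857) = -0.00669643.
After k=1: 24.0926.
Correction k=2: B_{4}/4! · (f^{(3)}(16) − f^{(3)}(7)) = −1/720 · (0.000488281 − 0.00583090) = 7.42031e-06.
After k=2: 24.0926.
Correction k=3: B_{6}/6! · (f^{(5)}(16) − f^{(5)}(7)) = 1/30240 · (2.28882e-05 − 0.00142798) = -4.64646e-08.
After k=3: 24.0926.
Correction k=4: B_{8}/8! · (f^{(7)}(16) − f^{(7)}(7)) = −1/1209600 · (2.68221e-06 − 0.000874271) = 7.20560e-10.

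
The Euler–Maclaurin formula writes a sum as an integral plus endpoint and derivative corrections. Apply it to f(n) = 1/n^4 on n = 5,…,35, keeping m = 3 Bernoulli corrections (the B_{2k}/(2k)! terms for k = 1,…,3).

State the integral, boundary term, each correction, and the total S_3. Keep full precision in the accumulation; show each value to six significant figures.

∫_5^35 1/x^4 dx evaluates to 0.00265889.
½[f(5) + f(35)] = ½[0.00160000 + 6.66389e-07] = 0.000800333.
Running total after boundary: 0.00345923.
Order-1 term: 1/12 · (-7.61587e-08 − (-0.00128000)) = 0.000106660.
Partial sum through k=1: 0.00356589.
Order-2 term: −1/720 · (-1.86511e-09 − (-0.00153600)) = -2.13333e-06.
Partial sum through k=2: 0.00356375.
Order-3 term: 1/30240 · (-8.52623e-11 − (-0.00344064)) = 1.13778e-07.

S_3 ≈ 0.00356387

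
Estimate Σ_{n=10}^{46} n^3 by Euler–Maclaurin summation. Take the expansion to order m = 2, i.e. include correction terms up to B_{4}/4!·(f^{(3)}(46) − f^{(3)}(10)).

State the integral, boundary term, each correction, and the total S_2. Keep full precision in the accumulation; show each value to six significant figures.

Integral: ∫_10^46 x^3 dx = 1.11686e+06.
½[f(10) + f(46)] = ½[1000.00 + 97336.0] = 49168.0.
So far: 1.16603e+06.
k=1: B_{2}/(2)! × [f^{(1)}(46) − f^{(1)}(10)] = 1/12 × (6348.00 − 300.000) = 504.000.
Partial sum through k=1: 1.16654e+06.
k=2: B_{4}/(4)! × [f^{(3)}(46) − f^{(3)}(10)] = −1/720 × (6.00000 − 6.00000) = 0.00000.

S_2 ≈ 1.16654e+06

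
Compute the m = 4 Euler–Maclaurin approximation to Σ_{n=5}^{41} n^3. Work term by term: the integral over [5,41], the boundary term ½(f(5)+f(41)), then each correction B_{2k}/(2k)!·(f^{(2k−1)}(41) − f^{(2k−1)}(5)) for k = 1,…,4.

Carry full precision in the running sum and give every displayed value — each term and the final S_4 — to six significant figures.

S_4 ≈ 741221

Integral: ∫_5^41 x^3 dx = 706284.
Endpoint term: (f(5) + f(41))/2 = (125.000 + 68921.0)/2 = 34523.0.
Integral + boundary = 740807.
Correction k=1: B_{2}/2! · (f^{(1)}(41) − f^{(1)}(5)) = 1/12 · (5043.00 − 75.0000) = 414.000.
After k=1: 741221.
Correction k=2: B_{4}/4! · (f^{(3)}(41) − f^{(3)}(5)) = −1/720 · (6.00000 − 6.00000) = 0.00000.
After k=2: 741221.
Correction k=3: B_{6}/6! · (f^{(5)}(41) − f^{(5)}(5)) = 1/30240 · (0.00000 − 0.00000) = 0.00000.
After k=3: 741221.
Correction k=4: B_{8}/8! · (f^{(7)}(41) − f^{(7)}(5)) = −1/1209600 · (0.00000 − 0.00000) = 0.00000.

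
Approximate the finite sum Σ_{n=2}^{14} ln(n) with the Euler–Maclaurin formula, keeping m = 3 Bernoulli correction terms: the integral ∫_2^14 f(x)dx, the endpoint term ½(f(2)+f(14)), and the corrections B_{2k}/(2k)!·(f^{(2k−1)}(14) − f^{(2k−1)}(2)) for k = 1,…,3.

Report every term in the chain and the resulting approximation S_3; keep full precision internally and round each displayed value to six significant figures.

∫_2^14 ln(x) dx evaluates to 23.5605.
Boundary: ½(f(2) + f(14)) = ½(0.693147 + 2.63906) = 1.66610.
Integral + boundary = 25.2266.
Correction k=1: B_{2}/2! · (f^{(1)}(14) − f^{(1)}(2)) = 1/12 · (0.0714286 − 0.500000) = -0.0357143.
Partial sum through k=1: 25.1909.
Correction k=2: B_{4}/4! · (f^{(3)}(14) − f^{(3)}(2)) = −1/720 · (0.000728863 − 0.250000) = 0.000346210.
Partial sum through k=2: 25.1912.
Correction k=3: B_{6}/6! · (f^{(5)}(14) − f^{(5)}(2)) = 1/30240 · (4.46243e-05 − 0.750000) = -2.48001e-05.

S_3 ≈ 25.1912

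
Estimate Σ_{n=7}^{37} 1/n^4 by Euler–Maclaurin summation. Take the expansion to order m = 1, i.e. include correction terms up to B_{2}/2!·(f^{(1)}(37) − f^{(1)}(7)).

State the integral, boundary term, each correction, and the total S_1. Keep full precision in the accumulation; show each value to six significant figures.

Integral: ∫_7^37 1/x^4 dx = 0.000965237.
Endpoint term: (f(7) + f(37))/2 = (0.000416493 + 5.33572e-07)/2 = 0.000208513.
So far: 0.00117375.
Correction k=1: B_{2}/2! · (f^{(1)}(37) − f^{(1)}(7)) = 1/12 · (-5.76835e-08 − (-0.000237996)) = 1.98282e-05.

S_1 ≈ 0.00119358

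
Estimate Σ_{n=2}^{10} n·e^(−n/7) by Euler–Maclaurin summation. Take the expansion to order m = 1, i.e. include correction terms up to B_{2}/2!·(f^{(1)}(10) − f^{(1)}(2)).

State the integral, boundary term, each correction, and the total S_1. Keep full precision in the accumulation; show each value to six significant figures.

S_1 ≈ 20.7210

Integral: ∫_2^10 x·e^(−x/7) dx = 18.8246.
Boundary: ½(f(2) + f(10)) = ½(1.50295 + 2.39651) = 1.94973.
So far: 20.7743.
k=1: B_{2}/(2)! × [f^{(1)}(10) − f^{(1)}(2)] = 1/12 × (-0.102708 − 0.536769) = -0.0532898.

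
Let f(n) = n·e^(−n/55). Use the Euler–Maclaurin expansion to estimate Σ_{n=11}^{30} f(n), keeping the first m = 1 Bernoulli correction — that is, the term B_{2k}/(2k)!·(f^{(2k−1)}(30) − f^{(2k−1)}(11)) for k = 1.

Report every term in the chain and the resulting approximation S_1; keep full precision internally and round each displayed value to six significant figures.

Integral: ∫_11^30 x·e^(−x/55) dx = 262.464.
½[f(11) + f(30)] = ½[9.00604 + 17.3873] = 13.1967.
Running total after boundary: 275.661.
Correction k=1: B_{2}/2! · (f^{(1)}(30) − f^{(1)}(11)) = 1/12 · (0.263445 − 0.654985) = -0.0326283.

S_1 ≈ 275.628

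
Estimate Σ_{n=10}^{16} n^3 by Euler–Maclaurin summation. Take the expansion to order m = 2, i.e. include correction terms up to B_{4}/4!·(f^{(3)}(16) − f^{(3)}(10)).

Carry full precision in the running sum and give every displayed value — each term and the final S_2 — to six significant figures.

S_2 ≈ 16471.0

Integral: ∫_10^16 x^3 dx = 13884.0.
Endpoint term: (f(10) + f(16))/2 = (1000.00 + 4096.00)/2 = 2548.00.
Running total after boundary: 16432.0.
k=1: B_{2}/(2)! × [f^{(1)}(16) − f^{(1)}(10)] = 1/12 × (768.000 − 300.000) = 39.0000.
Running total after k=1: 16471.0.
k=2: B_{4}/(4)! × [f^{(3)}(16) − f^{(3)}(10)] = −1/720 × (6.00000 − 6.00000) = 0.00000.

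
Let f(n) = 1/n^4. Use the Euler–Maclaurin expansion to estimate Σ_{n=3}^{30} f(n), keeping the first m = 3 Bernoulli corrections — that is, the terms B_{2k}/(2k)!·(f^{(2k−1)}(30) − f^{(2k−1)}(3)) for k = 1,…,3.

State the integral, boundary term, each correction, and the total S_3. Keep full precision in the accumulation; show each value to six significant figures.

∫_3^30 1/x^4 dx evaluates to 0.0123333.
Endpoint term: (f(3) + f(30))/2 = (0.0123457 + 1.23457e-06)/2 = 0.00617346.
Integral + boundary = 0.0185068.
Order-1 term: 1/12 · (-1.64609e-07 − (-0.0164609)) = 0.00137173.
Partial sum through k=1: 0.0198785.
Order-2 term: −1/720 · (-5.48697e-09 − (-0.0548697)) = -7.62079e-05.
Partial sum through k=2: 0.0198023.
Order-3 term: 1/30240 · (-3.41411e-10 − (-0.341411)) = 1.12901e-05.

S_3 ≈ 0.0198136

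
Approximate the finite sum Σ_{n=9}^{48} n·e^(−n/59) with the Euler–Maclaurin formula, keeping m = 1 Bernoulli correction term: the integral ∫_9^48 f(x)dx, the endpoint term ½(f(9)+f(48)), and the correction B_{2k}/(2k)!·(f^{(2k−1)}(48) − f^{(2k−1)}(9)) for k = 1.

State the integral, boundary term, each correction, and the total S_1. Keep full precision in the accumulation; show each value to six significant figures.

Integral: ∫_9^48 x·e^(−x/59) dx = 645.982.
½[f(9) + f(48)] = ½[7.72670 + 21.2773] = 14.5020.
So far: 660.484.
Correction k=1: B_{2}/2! · (f^{(1)}(48) − f^{(1)}(9)) = 1/12 · (0.0826450 − 0.727561) = -0.0537430.

S_1 ≈ 660.430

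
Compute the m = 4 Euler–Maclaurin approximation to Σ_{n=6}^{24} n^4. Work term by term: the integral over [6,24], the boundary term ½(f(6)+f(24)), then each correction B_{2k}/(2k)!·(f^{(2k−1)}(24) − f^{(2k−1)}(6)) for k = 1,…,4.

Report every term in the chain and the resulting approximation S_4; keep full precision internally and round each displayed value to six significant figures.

∫_6^24 x^4 dx evaluates to 1.59097e+06.
Boundary: ½(f(6) + f(24)) = ½(1296.00 + 331776) = 166536.
So far: 1.75751e+06.
Order-1 term: 1/12 · (55296.0 − 864.000) = 4536.00.
After k=1: 1.76204e+06.
Order-2 term: −1/720 · (576.000 − 144.000) = -0.600000.
After k=2: 1.76204e+06.
Order-3 term: 1/30240 · (0.00000 − 0.00000) = 0.00000.
After k=3: 1.76204e+06.
Order-4 term: −1/1209600 · (0.00000 − 0.00000) = 0.00000.

S_4 ≈ 1.76204e+06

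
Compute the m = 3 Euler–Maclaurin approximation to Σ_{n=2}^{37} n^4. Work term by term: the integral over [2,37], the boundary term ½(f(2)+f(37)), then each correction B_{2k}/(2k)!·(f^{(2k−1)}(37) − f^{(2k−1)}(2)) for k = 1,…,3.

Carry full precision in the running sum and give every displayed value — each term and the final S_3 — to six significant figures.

∫_2^37 x^4 dx evaluates to 1.38688e+07.
½[f(2) + f(37)] = ½[16.0000 + 1.87416e+06] = 937088.
Running total after boundary: 1.48059e+07.
Correction k=1: B_{2}/2! · (f^{(1)}(37) − f^{(1)}(2)) = 1/12 · (202612 − 32.0000) = 16881.7.
Running total after k=1: 1.48228e+07.
Correction k=2: B_{4}/4! · (f^{(3)}(37) − f^{(3)}(2)) = −1/720 · (888.000 − 48.0000) = -1.16667.
Running total after k=2: 1.48228e+07.
Correction k=3: B_{6}/6! · (f^{(5)}(37) − f^{(5)}(2)) = 1/30240 · (0.00000 − 0.00000) = 0.00000.

S_3 ≈ 1.48228e+07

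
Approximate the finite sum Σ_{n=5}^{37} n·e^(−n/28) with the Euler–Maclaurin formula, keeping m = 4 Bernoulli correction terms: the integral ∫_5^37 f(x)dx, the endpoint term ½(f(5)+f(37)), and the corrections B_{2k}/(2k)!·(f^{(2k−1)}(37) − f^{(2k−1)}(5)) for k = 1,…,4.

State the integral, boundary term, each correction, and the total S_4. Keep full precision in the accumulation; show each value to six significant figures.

S_4 ≈ 294.363

∫_5^37 x·e^(−x/28) dx evaluates to 287.401.
Endpoint term: (f(5) + f(37))/2 = (4.18232 + 9.86990)/2 = 7.02611.
Integral + boundary = 294.427.
Order-1 term: 1/12 · (-0.0857423 − 0.687096) = -0.0644032.
After k=1: 294.363.
Order-2 term: −1/720 · (0.000571130 − 0.00301024) = 3.38765e-06.
After k=2: 294.363.
Order-3 term: 1/30240 · (1.59646e-06 − 6.56132e-06) = -1.64182e-10.
After k=3: 294.363.
Order-4 term: −1/1209600 · (3.14342e-09 − 1.18406e-08) = 7.19015e-15.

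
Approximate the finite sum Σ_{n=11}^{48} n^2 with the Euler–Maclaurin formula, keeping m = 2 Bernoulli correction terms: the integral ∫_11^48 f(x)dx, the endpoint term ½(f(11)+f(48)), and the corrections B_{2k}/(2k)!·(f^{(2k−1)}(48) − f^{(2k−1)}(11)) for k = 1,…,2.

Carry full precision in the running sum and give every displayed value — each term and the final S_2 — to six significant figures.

S_2 ≈ 37639.0

∫_11^48 x^2 dx evaluates to 36420.3.
Boundary: ½(f(11) + f(48)) = ½(121.000 + 2304.00) = 1212.50.
Running total after boundary: 37632.8.
Correction k=1: B_{2}/2! · (f^{(1)}(48) − f^{(1)}(11)) = 1/12 · (96.0000 − 22.0000) = 6.16667.
Running total after k=1: 37639.0.
Correction k=2: B_{4}/4! · (f^{(3)}(48) − f^{(3)}(11)) = −1/720 · (0.00000 − 0.00000) = 0.00000.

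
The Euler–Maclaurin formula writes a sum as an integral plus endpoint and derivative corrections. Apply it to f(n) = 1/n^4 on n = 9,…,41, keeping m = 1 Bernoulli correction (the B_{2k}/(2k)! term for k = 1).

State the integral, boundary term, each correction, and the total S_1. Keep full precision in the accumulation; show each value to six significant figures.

S_1 ≈ 0.000534438

Integral: ∫_9^41 1/x^4 dx = 0.000452411.
½[f(9) + f(41)] = ½[0.000152416 + 3.53887e-07] = 7.63848e-05.
So far: 0.000528796.
Order-1 term: 1/12 · (-3.45256e-08 − (-6.77404e-05)) = 5.64215e-06.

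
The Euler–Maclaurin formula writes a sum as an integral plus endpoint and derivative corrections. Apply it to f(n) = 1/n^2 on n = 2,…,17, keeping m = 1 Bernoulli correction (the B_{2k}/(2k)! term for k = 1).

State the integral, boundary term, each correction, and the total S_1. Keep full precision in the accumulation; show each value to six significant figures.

S_1 ≈ 0.588706

Integral: ∫_2^17 1/x^2 dx = 0.441176.
Endpoint term: (f(2) + f(17))/2 = (0.250000 + 0.00346021)/2 = 0.126730.
Running total after boundary: 0.567907.
Correction k=1: B_{2}/2! · (f^{(1)}(17) − f^{(1)}(2)) = 1/12 · (-0.000407083 − (-0.250000)) = 0.0207994.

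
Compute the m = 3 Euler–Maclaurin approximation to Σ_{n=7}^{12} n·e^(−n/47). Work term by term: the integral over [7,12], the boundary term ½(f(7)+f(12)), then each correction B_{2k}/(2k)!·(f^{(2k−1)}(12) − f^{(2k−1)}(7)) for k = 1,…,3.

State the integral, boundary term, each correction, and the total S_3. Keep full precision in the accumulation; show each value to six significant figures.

S_3 ≈ 46.2949

∫_7^12 x·e^(−x/47) dx evaluates to 38.6442.
Endpoint term: (f(7) + f(12))/2 = (6.03137 + 9.29603)/2 = 7.66370.
Integral + boundary = 46.3079.
k=1: B_{2}/(2)! × [f^{(1)}(12) − f^{(1)}(7)] = 1/12 × (0.576881 − 0.733297) = -0.0130346.
After k=1: 46.2949.
k=2: B_{4}/(4)! × [f^{(3)}(12) − f^{(3)}(7)] = −1/720 × (0.000962526 − 0.00111206) = 2.07689e-07.
After k=2: 46.2949.
k=3: B_{6}/(6)! × [f^{(5)}(12) − f^{(5)}(7)] = 1/30240 × (7.53237e-07 − 8.56571e-07) = -3.41712e-12.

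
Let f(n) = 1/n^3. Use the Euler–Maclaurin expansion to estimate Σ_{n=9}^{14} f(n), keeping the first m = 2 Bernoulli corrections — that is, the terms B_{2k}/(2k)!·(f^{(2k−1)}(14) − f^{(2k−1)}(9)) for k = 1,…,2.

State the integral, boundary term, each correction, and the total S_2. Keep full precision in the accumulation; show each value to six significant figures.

Integral: ∫_9^14 1/x^3 dx = 0.00362182.
½[f(9) + f(14)] = ½[0.00137174 + 0.000364431] = 0.000868087.
Running total after boundary: 0.00448991.
Order-1 term: 1/12 · (-7.80925e-05 − (-0.000457247)) = 3.15962e-05.
After k=1: 0.00452150.
Order-2 term: −1/720 · (-7.96862e-06 − (-0.000112901)) = -1.45739e-07.

S_2 ≈ 0.00452136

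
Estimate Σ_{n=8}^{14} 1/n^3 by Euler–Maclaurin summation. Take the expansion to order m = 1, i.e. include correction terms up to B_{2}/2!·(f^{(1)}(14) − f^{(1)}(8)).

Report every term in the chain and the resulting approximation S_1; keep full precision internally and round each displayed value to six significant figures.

S_1 ≈ 0.00647479

∫_8^14 1/x^3 dx evaluates to 0.00526148.
½[f(8) + f(14)] = ½[0.00195312 + 0.000364431] = 0.00115878.
Running total after boundary: 0.00642026.
Correction k=1: B_{2}/2! · (f^{(1)}(14) − f^{(1)}(8)) = 1/12 · (-7.80925e-05 − (-0.000732422)) = 5.45275e-05.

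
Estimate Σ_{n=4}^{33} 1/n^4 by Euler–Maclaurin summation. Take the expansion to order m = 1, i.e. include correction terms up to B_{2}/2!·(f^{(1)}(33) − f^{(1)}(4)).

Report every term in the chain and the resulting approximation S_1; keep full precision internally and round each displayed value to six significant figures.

∫_4^33 1/x^4 dx evaluates to 0.00519906.
Boundary: ½(f(4) + f(33)) = ½(0.00390625 + 8.43226e-07) = 0.00195355.
Integral + boundary = 0.00715260.
Order-1 term: 1/12 · (-1.02209e-07 − (-0.00390625)) = 0.000325512.

S_1 ≈ 0.00747812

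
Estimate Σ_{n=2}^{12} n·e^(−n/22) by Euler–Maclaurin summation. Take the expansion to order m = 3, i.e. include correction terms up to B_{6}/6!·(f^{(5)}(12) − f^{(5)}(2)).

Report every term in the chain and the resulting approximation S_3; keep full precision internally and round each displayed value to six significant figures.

S_3 ≈ 52.9360

The integral term ∫_2^12 x·e^(−x/22) dx = 48.5926.
½[f(2) + f(12)] = ½[1.82620 + 6.95494] = 4.39057.
So far: 52.9832.
k=1: B_{2}/(2)! × [f^{(1)}(12) − f^{(1)}(2)] = 1/12 × (0.263445 − 0.830092) = -0.0472206.
After k=1: 52.9360.
k=2: B_{4}/(4)! × [f^{(3)}(12) − f^{(3)}(2)] = −1/720 × (0.00293926 − 0.00548821) = 3.54021e-06.
After k=2: 52.9360.
k=3: B_{6}/(6)! × [f^{(5)}(12) − f^{(5)}(2)] = 1/30240 × (1.10211e-05 − 1.91350e-05) = -2.68318e-10.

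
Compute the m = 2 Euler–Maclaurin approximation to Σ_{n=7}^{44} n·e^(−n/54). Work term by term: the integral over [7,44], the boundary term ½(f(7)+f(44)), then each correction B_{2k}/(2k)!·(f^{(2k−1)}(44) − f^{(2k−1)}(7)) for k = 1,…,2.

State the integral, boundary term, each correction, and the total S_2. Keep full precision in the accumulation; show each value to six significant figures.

The integral term ∫_7^44 x·e^(−x/54) dx = 550.637.
½[f(7) + f(44)] = ½[6.14894 + 19.4797] = 12.8143.
Running total after boundary: 563.451.
k=1: B_{2}/(2)! × [f^{(1)}(44) − f^{(1)}(7)] = 1/12 × (0.0819854 − 0.764551) = -0.0568805.
After k=1: 563.394.
k=2: B_{4}/(4)! × [f^{(3)}(44) − f^{(3)}(7)] = −1/720 × (0.000331765 − 0.000864675) = 7.40152e-07.

S_2 ≈ 563.394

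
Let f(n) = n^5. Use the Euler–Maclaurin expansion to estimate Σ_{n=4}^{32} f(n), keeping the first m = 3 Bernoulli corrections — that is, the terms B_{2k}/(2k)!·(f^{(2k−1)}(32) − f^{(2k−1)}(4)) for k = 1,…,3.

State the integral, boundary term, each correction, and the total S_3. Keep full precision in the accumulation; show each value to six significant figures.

S_3 ≈ 1.96171e+08

∫_4^32 x^5 dx evaluates to 1.78956e+08.
Boundary: ½(f(4) + f(32)) = ½(1024.00 + 3.35544e+07) = 1.67777e+07.
Integral + boundary = 1.95734e+08.
Correction k=1: B_{2}/2! · (f^{(1)}(32) − f^{(1)}(4)) = 1/12 · (5.24288e+06 − 1280.00) = 436800.
Partial sum through k=1: 1.96171e+08.
Correction k=2: B_{4}/4! · (f^{(3)}(32) − f^{(3)}(4)) = −1/720 · (61440.0 − 960.000) = -84.0000.
Partial sum through k=2: 1.96171e+08.
Correction k=3: B_{6}/6! · (f^{(5)}(32) − f^{(5)}(4)) = 1/30240 · (120.000 − 120.000) = 0.00000.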